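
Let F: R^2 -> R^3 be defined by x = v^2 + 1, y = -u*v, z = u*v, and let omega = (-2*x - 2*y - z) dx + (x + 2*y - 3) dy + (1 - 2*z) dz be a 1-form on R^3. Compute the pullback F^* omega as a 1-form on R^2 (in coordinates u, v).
F^* omega = (v*(3 - v^2)) du + (u*v^2 + 3*u - 4*v^3 - 4*v) dv

Using F^*(f dg) = (f ∘ F) d(g ∘ F), substitute each coordinate x_i by F_i(u, v) in f_i, and replace dx_i by d F_i = (∂F_i/∂u) du + (∂F_i/∂v) dv.
  For the x component: f_1(F) = u*v - 2*v^2 - 2; d F_1 = (0) du + (2*v) dv
  For the y component: f_2(F) = -2*u*v + v^2 - 2; d F_2 = (-v) du + (-u) dv
  For the z component: f_3(F) = -2*u*v + 1; d F_3 = (v) du + (u) dv
Combining and collecting du, dv coefficients:
  coeff of du: v*(3 - v^2)
  coeff of dv: u*v^2 + 3*u - 4*v^3 - 4*v
F^* omega = (v*(3 - v^2)) du + (u*v^2 + 3*u - 4*v^3 - 4*v) dv.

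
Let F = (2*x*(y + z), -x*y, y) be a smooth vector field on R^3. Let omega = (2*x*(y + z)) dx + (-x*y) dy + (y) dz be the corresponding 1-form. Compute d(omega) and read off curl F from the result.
d(omega) = (1) dy ∧ dz + (2*x) dz ∧ dx + (-2*x - y) dx ∧ dy; curl F = (1, 2*x, -2*x - y)

d omega = sum_{i<j} (∂f_j/∂x_i - ∂f_i/∂x_j) dx_i ∧ dx_j. Under the identification (dy ∧ dz, dz ∧ dx, dx ∧ dy) ↔ (e_x, e_y, e_z), the coefficients are exactly the components of curl F. Compute:
  ∂R/∂y - ∂Q/∂z = (1) - (0) = 1
  ∂P/∂z - ∂R/∂x = (2*x) - (0) = 2*x
  ∂Q/∂x - ∂P/∂y = (-y) - (2*x) = -2*x - y.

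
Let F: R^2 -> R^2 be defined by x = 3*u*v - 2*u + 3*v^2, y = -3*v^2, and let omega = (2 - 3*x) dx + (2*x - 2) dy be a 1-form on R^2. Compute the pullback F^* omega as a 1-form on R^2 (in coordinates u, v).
F^* omega = (-27*u*v^2 + 36*u*v - 12*u - 27*v^3 + 18*v^2 + 6*v - 4) du + (-27*u^2*v + 18*u^2 - 117*u*v^2 + 60*u*v + 6*u - 90*v^3 + 24*v) dv

Using F^*(f dg) = (f ∘ F) d(g ∘ F), substitute each coordinate x_i by F_i(u, v) in f_i, and replace dx_i by d F_i = (∂F_i/∂u) du + (∂F_i/∂v) dv.
  For the x component: f_1(F) = -9*u*v + 6*u - 9*v^2 + 2; d F_1 = (3*v - 2) du + (3*u + 6*v) dv
  For the y component: f_2(F) = 6*u*v - 4*u + 6*v^2 - 2; d F_2 = (0) du + (-6*v) dv
Combining and collecting du, dv coefficients:
  coeff of du: -27*u*v^2 + 36*u*v - 12*u - 27*v^3 + 18*v^2 + 6*v - 4
  coeff of dv: -27*u^2*v + 18*u^2 - 117*u*v^2 + 60*u*v + 6*u - 90*v^3 + 24*v
F^* omega = (-27*u*v^2 + 36*u*v - 12*u - 27*v^3 + 18*v^2 + 6*v - 4) du + (-27*u^2*v + 18*u^2 - 117*u*v^2 + 60*u*v + 6*u - 90*v^3 + 24*v) dv.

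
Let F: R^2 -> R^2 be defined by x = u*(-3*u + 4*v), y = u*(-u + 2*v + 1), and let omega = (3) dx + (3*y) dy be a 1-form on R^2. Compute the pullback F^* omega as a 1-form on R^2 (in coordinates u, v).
F^* omega = (6*u^3 - 18*u^2*v - 9*u^2 + 12*u*v^2 + 12*u*v - 15*u + 12*v) du + (6*u*(-u^2 + 2*u*v + u + 2)) dv

Using F^*(f dg) = (f ∘ F) d(g ∘ F), substitute each coordinate x_i by F_i(u, v) in f_i, and replace dx_i by d F_i = (∂F_i/∂u) du + (∂F_i/∂v) dv.
  For the x component: f_1(F) = 3; d F_1 = (-6*u + 4*v) du + (4*u) dv
  For the y component: f_2(F) = 3*u*(-u + 2*v + 1); d F_2 = (-2*u + 2*v + 1) du + (2*u) dv
Combining and collecting du, dv coefficients:
  coeff of du: 6*u^3 - 18*u^2*v - 9*u^2 + 12*u*v^2 + 12*u*v - 15*u + 12*v
  coeff of dv: 6*u*(-u^2 + 2*u*v + u + 2)
F^* omega = (6*u^3 - 18*u^2*v - 9*u^2 + 12*u*v^2 + 12*u*v - 15*u + 12*v) du + (6*u*(-u^2 + 2*u*v + u + 2)) dv.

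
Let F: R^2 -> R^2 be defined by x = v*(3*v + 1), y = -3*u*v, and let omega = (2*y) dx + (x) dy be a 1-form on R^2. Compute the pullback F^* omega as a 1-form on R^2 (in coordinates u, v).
F^* omega = (v^2*(-9*v - 3)) du + (9*u*v*(-5*v - 1)) dv

Using F^*(f dg) = (f ∘ F) d(g ∘ F), substitute each coordinate x_i by F_i(u, v) in f_i, and replace dx_i by d F_i = (∂F_i/∂u) du + (∂F_i/∂v) dv.
  For the x component: f_1(F) = -6*u*v; d F_1 = (0) du + (6*v + 1) dv
  For the y component: f_2(F) = v*(3*v + 1); d F_2 = (-3*v) du + (-3*u) dv
Combining and collecting du, dv coefficients:
  coeff of du: v^2*(-9*v - 3)
  coeff of dv: 9*u*v*(-5*v - 1)
F^* omega = (v^2*(-9*v - 3)) du + (9*u*v*(-5*v - 1)) dv.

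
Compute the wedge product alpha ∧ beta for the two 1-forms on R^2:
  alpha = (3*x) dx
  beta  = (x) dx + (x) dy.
alpha ∧ beta = (3*x^2) dx ∧ dy

Distribute the wedge, using dx_i ∧ dx_j = -dx_j ∧ dx_i and dx_i ∧ dx_i = 0. For each pair (i, j) with i < j, the coefficient of dx_i ∧ dx_j in alpha ∧ beta is (alpha_i * beta_j - alpha_j * beta_i). Collecting: alpha ∧ beta = (3*x^2) dx ∧ dy.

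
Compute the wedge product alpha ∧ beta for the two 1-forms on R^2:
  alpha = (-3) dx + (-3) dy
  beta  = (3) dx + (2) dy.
alpha ∧ beta = (3) dx ∧ dy

Distribute the wedge, using dx_i ∧ dx_j = -dx_j ∧ dx_i and dx_i ∧ dx_i = 0. For each pair (i, j) with i < j, the coefficient of dx_i ∧ dx_j in alpha ∧ beta is (alpha_i * beta_j - alpha_j * beta_i). Collecting: alpha ∧ beta = (3) dx ∧ dy.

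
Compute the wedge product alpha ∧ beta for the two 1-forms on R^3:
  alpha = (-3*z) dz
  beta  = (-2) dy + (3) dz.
alpha ∧ beta = (-6*z) dy ∧ dz

Distribute the wedge, using dx_i ∧ dx_j = -dx_j ∧ dx_i and dx_i ∧ dx_i = 0. For each pair (i, j) with i < j, the coefficient of dx_i ∧ dx_j in alpha ∧ beta is (alpha_i * beta_j - alpha_j * beta_i). Collecting: alpha ∧ beta = (-6*z) dy ∧ dz.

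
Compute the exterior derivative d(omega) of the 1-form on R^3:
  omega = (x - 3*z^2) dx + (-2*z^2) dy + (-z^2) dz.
d(omega) = (6*z) dx ∧ dz + (4*z) dy ∧ dz

For a 1-form omega = sum_i f_i dx_i, the exterior derivative is
  d(omega) = sum_{i < j} (∂f_j/∂x_i - ∂f_i/∂x_j) dx_i ∧ dx_j.
  coefficient of dx ∧ dz: ∂f_3/∂x - ∂f_1/∂z = ∂(-z^2)/∂x - ∂(x - 3*z^2)/∂z = 6*z
  coefficient of dy ∧ dz: ∂f_3/∂y - ∂f_2/∂z = ∂(-z^2)/∂y - ∂(-2*z^2)/∂z = 4*z
Assembling: d(omega) = (6*z) dx ∧ dz + (4*z) dy ∧ dz.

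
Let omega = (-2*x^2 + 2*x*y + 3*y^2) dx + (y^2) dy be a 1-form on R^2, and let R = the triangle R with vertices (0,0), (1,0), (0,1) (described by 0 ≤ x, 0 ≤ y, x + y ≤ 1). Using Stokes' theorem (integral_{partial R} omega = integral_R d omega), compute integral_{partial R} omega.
integral_(partial R) omega = -4/3

Stokes: integral_partial_R omega = integral_R d omega with d omega = (∂Q/∂x - ∂P/∂y) dx ∧ dy.
  ∂Q/∂x = 0
  ∂P/∂y = 2*x + 6*y
  integrand = ∂Q/∂x - ∂P/∂y = -2*x - 6*y.
Integrating over R: integral_0^1 integral_0^{1-x} (-2*x - 6*y) dy dx = -4/3.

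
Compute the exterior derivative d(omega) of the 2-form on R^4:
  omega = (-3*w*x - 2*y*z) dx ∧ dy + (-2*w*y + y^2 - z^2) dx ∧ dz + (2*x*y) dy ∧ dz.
d(omega) = (2*w - 2*y) dx ∧ dy ∧ dz + (-3*x) dx ∧ dy ∧ dw + (-2*y) dx ∧ dz ∧ dw

For a 2-form omega = sum_{i<j} g_{ij} dx_i ∧ dx_j, the exterior derivative is
  d(omega) = sum_{i<j} d(g_{ij}) ∧ dx_i ∧ dx_j = sum_{i<j, k} (∂g_{ij}/∂x_k) dx_k ∧ dx_i ∧ dx_j.
Expand each term, using dx_k ∧ dx_i ∧ dx_j = sgn(permutation) dx_{(a)} ∧ dx_{(b)} ∧ dx_{(c)} with (a < b < c) sorted:
  d(-3*w*x - 2*y*z) includes (∂/∂z)(-3*w*x - 2*y*z) dz = (-2*y) dz, which multiplied by dx ∧ dy gives (-2*y) dx ∧ dy ∧ dz
  d(-3*w*x - 2*y*z) includes (∂/∂w)(-3*w*x - 2*y*z) dw = (-3*x) dw, which multiplied by dx ∧ dy gives (-3*x) dx ∧ dy ∧ dw
  d(-2*w*y + y^2 - z^2) includes (∂/∂y)(-2*w*y + y^2 - z^2) dy = (-2*w + 2*y) dy, which multiplied by dx ∧ dz gives (2*w - 2*y) dx ∧ dy ∧ dz
  d(-2*w*y + y^2 - z^2) includes (∂/∂w)(-2*w*y + y^2 - z^2) dw = (-2*y) dw, which multiplied by dx ∧ dz gives (-2*y) dx ∧ dz ∧ dw
  d(2*x*y) includes (∂/∂x)(2*x*y) dx = (2*y) dx, which multiplied by dy ∧ dz gives (2*y) dx ∧ dy ∧ dz
Collecting like 3-forms: d(omega) = (2*w - 2*y) dx ∧ dy ∧ dz + (-3*x) dx ∧ dy ∧ dw + (-2*y) dx ∧ dz ∧ dw.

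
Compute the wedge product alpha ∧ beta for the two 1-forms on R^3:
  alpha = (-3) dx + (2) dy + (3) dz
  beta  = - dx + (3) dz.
alpha ∧ beta = (-6) dx ∧ dz + (2) dx ∧ dy + (6) dy ∧ dz

Distribute the wedge, using dx_i ∧ dx_j = -dx_j ∧ dx_i and dx_i ∧ dx_i = 0. For each pair (i, j) with i < j, the coefficient of dx_i ∧ dx_j in alpha ∧ beta is (alpha_i * beta_j - alpha_j * beta_i). Collecting: alpha ∧ beta = (-6) dx ∧ dz + (2) dx ∧ dy + (6) dy ∧ dz.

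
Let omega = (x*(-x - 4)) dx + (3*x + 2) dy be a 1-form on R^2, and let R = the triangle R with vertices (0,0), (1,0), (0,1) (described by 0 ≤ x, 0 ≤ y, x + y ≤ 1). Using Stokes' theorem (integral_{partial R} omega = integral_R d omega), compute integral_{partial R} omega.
integral_(partial R) omega = 3/2

Stokes: integral_partial_R omega = integral_R d omega with d omega = (∂Q/∂x - ∂P/∂y) dx ∧ dy.
  ∂Q/∂x = 3
  ∂P/∂y = 0
  integrand = ∂Q/∂x - ∂P/∂y = 3.
Integrating over R: integral_0^1 integral_0^{1-x} (3) dy dx = 3/2.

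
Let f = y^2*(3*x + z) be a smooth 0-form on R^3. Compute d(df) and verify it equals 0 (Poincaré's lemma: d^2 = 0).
d(df) = 0

Step 1: df = sum_i (∂f/∂x_i) dx_i = (3*y^2) dx + (2*y*(3*x + z)) dy + (y^2) dz.
Step 2: Apply d again. Using the 1-form formula, the coefficient of dx ∧ dy in d(df) is ∂^2 f/∂x ∂y - ∂^2 f/∂y ∂x = (6*y) - (6*y) = 0 (equality of mixed partials for smooth f).
Similarly for dx ∧ dz and dy ∧ dz — all coefficients vanish. So d(df) = 0.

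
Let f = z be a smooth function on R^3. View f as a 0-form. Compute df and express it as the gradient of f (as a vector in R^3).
df = (0) dx + (0) dy + (1) dz; grad f = (0, 0, 1)

For a 0-form f, d f = (∂f/∂x) dx + (∂f/∂y) dy + (∂f/∂z) dz. The components of the vector representation are exactly the entries of grad f in Cartesian coordinates:
  ∂f/∂x = 0
  ∂f/∂y = 0
  ∂f/∂z = 1.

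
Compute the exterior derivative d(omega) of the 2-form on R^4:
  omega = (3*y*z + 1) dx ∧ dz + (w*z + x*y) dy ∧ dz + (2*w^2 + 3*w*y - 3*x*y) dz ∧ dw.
d(omega) = (y - 3*z) dx ∧ dy ∧ dz + (3*w - 3*x + z) dy ∧ dz ∧ dw + (-3*y) dx ∧ dz ∧ dw

For a 2-form omega = sum_{i<j} g_{ij} dx_i ∧ dx_j, the exterior derivative is
  d(omega) = sum_{i<j} d(g_{ij}) ∧ dx_i ∧ dx_j = sum_{i<j, k} (∂g_{ij}/∂x_k) dx_k ∧ dx_i ∧ dx_j.
Expand each term, using dx_k ∧ dx_i ∧ dx_j = sgn(permutation) dx_{(a)} ∧ dx_{(b)} ∧ dx_{(c)} with (a < b < c) sorted:
  d(3*y*z + 1) includes (∂/∂y)(3*y*z + 1) dy = (3*z) dy, which multiplied by dx ∧ dz gives (-3*z) dx ∧ dy ∧ dz
  d(w*z + x*y) includes (∂/∂x)(w*z + x*y) dx = (y) dx, which multiplied by dy ∧ dz gives (y) dx ∧ dy ∧ dz
  d(w*z + x*y) includes (∂/∂w)(w*z + x*y) dw = (z) dw, which multiplied by dy ∧ dz gives (z) dy ∧ dz ∧ dw
  d(2*w^2 + 3*w*y - 3*x*y) includes (∂/∂x)(2*w^2 + 3*w*y - 3*x*y) dx = (-3*y) dx, which multiplied by dz ∧ dw gives (-3*y) dx ∧ dz ∧ dw
  d(2*w^2 + 3*w*y - 3*x*y) includes (∂/∂y)(2*w^2 + 3*w*y - 3*x*y) dy = (3*w - 3*x) dy, which multiplied by dz ∧ dw gives (3*w - 3*x) dy ∧ dz ∧ dw
Collecting like 3-forms: d(omega) = (y - 3*z) dx ∧ dy ∧ dz + (3*w - 3*x + z) dy ∧ dz ∧ dw + (-3*y) dx ∧ dz ∧ dw.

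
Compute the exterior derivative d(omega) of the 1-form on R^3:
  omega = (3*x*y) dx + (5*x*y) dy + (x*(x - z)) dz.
d(omega) = (-3*x + 5*y) dx ∧ dy + (2*x - z) dx ∧ dz

For a 1-form omega = sum_i f_i dx_i, the exterior derivative is
  d(omega) = sum_{i < j} (∂f_j/∂x_i - ∂f_i/∂x_j) dx_i ∧ dx_j.
  coefficient of dx ∧ dy: ∂f_2/∂x - ∂f_1/∂y = ∂(5*x*y)/∂x - ∂(3*x*y)/∂y = -3*x + 5*y
  coefficient of dx ∧ dz: ∂f_3/∂x - ∂f_1/∂z = ∂(x*(x - z))/∂x - ∂(3*x*y)/∂z = 2*x - z
Assembling: d(omega) = (-3*x + 5*y) dx ∧ dy + (2*x - z) dx ∧ dz.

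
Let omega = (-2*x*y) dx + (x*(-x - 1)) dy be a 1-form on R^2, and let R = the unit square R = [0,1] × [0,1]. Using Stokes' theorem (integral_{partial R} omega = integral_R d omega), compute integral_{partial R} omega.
integral_(partial R) omega = -1

Stokes: integral_partial_R omega = integral_R d omega with d omega = (∂Q/∂x - ∂P/∂y) dx ∧ dy.
  ∂Q/∂x = -2*x - 1
  ∂P/∂y = -2*x
  integrand = ∂Q/∂x - ∂P/∂y = -1.
Integrating over R: integral_0^1 integral_0^1 (-1) dx dy = -1.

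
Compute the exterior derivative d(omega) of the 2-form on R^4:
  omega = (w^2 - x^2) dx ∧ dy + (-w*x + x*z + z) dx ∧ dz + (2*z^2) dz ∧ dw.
d(omega) = (2*w) dx ∧ dy ∧ dw + (-x) dx ∧ dz ∧ dw

For a 2-form omega = sum_{i<j} g_{ij} dx_i ∧ dx_j, the exterior derivative is
  d(omega) = sum_{i<j} d(g_{ij}) ∧ dx_i ∧ dx_j = sum_{i<j, k} (∂g_{ij}/∂x_k) dx_k ∧ dx_i ∧ dx_j.
Expand each term, using dx_k ∧ dx_i ∧ dx_j = sgn(permutation) dx_{(a)} ∧ dx_{(b)} ∧ dx_{(c)} with (a < b < c) sorted:
  d(w^2 - x^2) includes (∂/∂w)(w^2 - x^2) dw = (2*w) dw, which multiplied by dx ∧ dy gives (2*w) dx ∧ dy ∧ dw
  d(-w*x + x*z + z) includes (∂/∂w)(-w*x + x*z + z) dw = (-x) dw, which multiplied by dx ∧ dz gives (-x) dx ∧ dz ∧ dw
Collecting like 3-forms: d(omega) = (2*w) dx ∧ dy ∧ dw + (-x) dx ∧ dz ∧ dw.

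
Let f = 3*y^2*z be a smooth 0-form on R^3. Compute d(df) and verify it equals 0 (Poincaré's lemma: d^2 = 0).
d(df) = 0

Step 1: df = sum_i (∂f/∂x_i) dx_i = (0) dx + (6*y*z) dy + (3*y^2) dz.
Step 2: Apply d again. Using the 1-form formula, the coefficient of dx ∧ dy in d(df) is ∂^2 f/∂x ∂y - ∂^2 f/∂y ∂x = (0) - (0) = 0 (equality of mixed partials for smooth f).
Similarly for dx ∧ dz and dy ∧ dz — all coefficients vanish. So d(df) = 0.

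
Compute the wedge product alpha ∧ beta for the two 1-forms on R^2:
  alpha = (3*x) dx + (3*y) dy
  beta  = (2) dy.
alpha ∧ beta = (6*x) dx ∧ dy

Distribute the wedge, using dx_i ∧ dx_j = -dx_j ∧ dx_i and dx_i ∧ dx_i = 0. For each pair (i, j) with i < j, the coefficient of dx_i ∧ dx_j in alpha ∧ beta is (alpha_i * beta_j - alpha_j * beta_i). Collecting: alpha ∧ beta = (6*x) dx ∧ dy.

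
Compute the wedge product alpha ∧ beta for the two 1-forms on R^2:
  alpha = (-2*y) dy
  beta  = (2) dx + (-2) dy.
alpha ∧ beta = (4*y) dx ∧ dy

Distribute the wedge, using dx_i ∧ dx_j = -dx_j ∧ dx_i and dx_i ∧ dx_i = 0. For each pair (i, j) with i < j, the coefficient of dx_i ∧ dx_j in alpha ∧ beta is (alpha_i * beta_j - alpha_j * beta_i). Collecting: alpha ∧ beta = (4*y) dx ∧ dy.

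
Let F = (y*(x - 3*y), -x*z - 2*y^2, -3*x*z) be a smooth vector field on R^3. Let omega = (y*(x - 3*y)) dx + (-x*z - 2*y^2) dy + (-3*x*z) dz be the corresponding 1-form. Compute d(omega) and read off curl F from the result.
d(omega) = (x) dy ∧ dz + (3*z) dz ∧ dx + (-x + 6*y - z) dx ∧ dy; curl F = (x, 3*z, -x + 6*y - z)

d omega = sum_{i<j} (∂f_j/∂x_i - ∂f_i/∂x_j) dx_i ∧ dx_j. Under the identification (dy ∧ dz, dz ∧ dx, dx ∧ dy) ↔ (e_x, e_y, e_z), the coefficients are exactly the components of curl F. Compute:
  ∂R/∂y - ∂Q/∂z = (0) - (-x) = x
  ∂P/∂z - ∂R/∂x = (0) - (-3*z) = 3*z
  ∂Q/∂x - ∂P/∂y = (-z) - (x - 6*y) = -x + 6*y - z.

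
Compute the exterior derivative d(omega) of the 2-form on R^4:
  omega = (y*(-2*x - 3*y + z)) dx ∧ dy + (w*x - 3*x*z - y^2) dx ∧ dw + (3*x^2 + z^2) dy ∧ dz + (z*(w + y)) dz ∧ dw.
d(omega) = (6*x + y) dx ∧ dy ∧ dz + (2*y) dx ∧ dy ∧ dw + (3*x) dx ∧ dz ∧ dw + (z) dy ∧ dz ∧ dw

For a 2-form omega = sum_{i<j} g_{ij} dx_i ∧ dx_j, the exterior derivative is
  d(omega) = sum_{i<j} d(g_{ij}) ∧ dx_i ∧ dx_j = sum_{i<j, k} (∂g_{ij}/∂x_k) dx_k ∧ dx_i ∧ dx_j.
Expand each term, using dx_k ∧ dx_i ∧ dx_j = sgn(permutation) dx_{(a)} ∧ dx_{(b)} ∧ dx_{(c)} with (a < b < c) sorted:
  d(y*(-2*x - 3*y + z)) includes (∂/∂z)(y*(-2*x - 3*y + z)) dz = (y) dz, which multiplied by dx ∧ dy gives (y) dx ∧ dy ∧ dz
  d(w*x - 3*x*z - y^2) includes (∂/∂y)(w*x - 3*x*z - y^2) dy = (-2*y) dy, which multiplied by dx ∧ dw gives (2*y) dx ∧ dy ∧ dw
  d(w*x - 3*x*z - y^2) includes (∂/∂z)(w*x - 3*x*z - y^2) dz = (-3*x) dz, which multiplied by dx ∧ dw gives (3*x) dx ∧ dz ∧ dw
  d(3*x^2 + z^2) includes (∂/∂x)(3*x^2 + z^2) dx = (6*x) dx, which multiplied by dy ∧ dz gives (6*x) dx ∧ dy ∧ dz
  d(z*(w + y)) includes (∂/∂y)(z*(w + y)) dy = (z) dy, which multiplied by dz ∧ dw gives (z) dy ∧ dz ∧ dw
Collecting like 3-forms: d(omega) = (6*x + y) dx ∧ dy ∧ dz + (2*y) dx ∧ dy ∧ dw + (3*x) dx ∧ dz ∧ dw + (z) dy ∧ dz ∧ dw.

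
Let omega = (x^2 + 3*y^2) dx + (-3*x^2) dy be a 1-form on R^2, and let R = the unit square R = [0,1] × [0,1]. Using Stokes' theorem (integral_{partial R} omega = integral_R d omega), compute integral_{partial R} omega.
integral_(partial R) omega = -6

Stokes: integral_partial_R omega = integral_R d omega with d omega = (∂Q/∂x - ∂P/∂y) dx ∧ dy.
  ∂Q/∂x = -6*x
  ∂P/∂y = 6*y
  integrand = ∂Q/∂x - ∂P/∂y = -6*x - 6*y.
Integrating over R: integral_0^1 integral_0^1 (-6*x - 6*y) dx dy = -6.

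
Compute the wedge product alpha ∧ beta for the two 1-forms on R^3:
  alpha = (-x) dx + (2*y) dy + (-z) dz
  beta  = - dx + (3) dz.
alpha ∧ beta = (-3*x - z) dx ∧ dz + (2*y) dx ∧ dy + (6*y) dy ∧ dz

Distribute the wedge, using dx_i ∧ dx_j = -dx_j ∧ dx_i and dx_i ∧ dx_i = 0. For each pair (i, j) with i < j, the coefficient of dx_i ∧ dx_j in alpha ∧ beta is (alpha_i * beta_j - alpha_j * beta_i). Collecting: alpha ∧ beta = (-3*x - z) dx ∧ dz + (2*y) dx ∧ dy + (6*y) dy ∧ dz.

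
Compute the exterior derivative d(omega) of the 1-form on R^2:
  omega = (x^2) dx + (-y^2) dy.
d(omega) = 0

For a 1-form omega = sum_i f_i dx_i, the exterior derivative is
  d(omega) = sum_{i < j} (∂f_j/∂x_i - ∂f_i/∂x_j) dx_i ∧ dx_j.

Assembling: d(omega) = 0.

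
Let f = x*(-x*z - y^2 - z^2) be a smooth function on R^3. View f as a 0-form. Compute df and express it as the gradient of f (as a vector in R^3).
df = (-2*x*z - y^2 - z^2) dx + (-2*x*y) dy + (x*(-x - 2*z)) dz; grad f = (-2*x*z - y^2 - z^2, -2*x*y, x*(-x - 2*z))

For a 0-form f, d f = (∂f/∂x) dx + (∂f/∂y) dy + (∂f/∂z) dz. The components of the vector representation are exactly the entries of grad f in Cartesian coordinates:
  ∂f/∂x = -2*x*z - y^2 - z^2
  ∂f/∂y = -2*x*y
  ∂f/∂z = x*(-x - 2*z).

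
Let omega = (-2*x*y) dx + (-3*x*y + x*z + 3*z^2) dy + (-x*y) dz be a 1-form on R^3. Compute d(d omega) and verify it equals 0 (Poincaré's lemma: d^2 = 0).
d(d omega) = 0

Step 1: d omega = sum_{i<j} (∂f_j/∂x_i - ∂f_i/∂x_j) dx_i ∧ dx_j:
  coeff of dx ∧ dy: 2*x - 3*y + z
  coeff of dx ∧ dz: -y
  coeff of dy ∧ dz: -2*x - 6*z
Step 2: Apply d again to each 2-form coefficient. The only possible 3-form in R^3 is dx ∧ dy ∧ dz, with coefficient
  ∂(coeff of dy∧dz)/∂x - ∂(coeff of dx∧dz)/∂y + ∂(coeff of dx∧dy)/∂z
  = ∂/∂x (-2*x - 6*z) - ∂/∂y (-y) + ∂/∂z (2*x - 3*y + z).
Each of these terms simplifies to sums of mixed partials that cancel in pairs. The result is 0 (by equality of mixed partials for smooth functions — Schwarz / Clairaut).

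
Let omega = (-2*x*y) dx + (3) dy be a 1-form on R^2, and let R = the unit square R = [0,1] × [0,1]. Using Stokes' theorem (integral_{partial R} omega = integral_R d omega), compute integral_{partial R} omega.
integral_(partial R) omega = 1

Stokes: integral_partial_R omega = integral_R d omega with d omega = (∂Q/∂x - ∂P/∂y) dx ∧ dy.
  ∂Q/∂x = 0
  ∂P/∂y = -2*x
  integrand = ∂Q/∂x - ∂P/∂y = 2*x.
Integrating over R: integral_0^1 integral_0^1 (2*x) dx dy = 1.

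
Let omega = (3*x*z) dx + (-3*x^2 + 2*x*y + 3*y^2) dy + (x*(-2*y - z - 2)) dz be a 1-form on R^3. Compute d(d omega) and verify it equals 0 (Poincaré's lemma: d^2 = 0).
d(d omega) = 0

Step 1: d omega = sum_{i<j} (∂f_j/∂x_i - ∂f_i/∂x_j) dx_i ∧ dx_j:
  coeff of dx ∧ dy: -6*x + 2*y
  coeff of dx ∧ dz: -3*x - 2*y - z - 2
  coeff of dy ∧ dz: -2*x
Step 2: Apply d again to each 2-form coefficient. The only possible 3-form in R^3 is dx ∧ dy ∧ dz, with coefficient
  ∂(coeff of dy∧dz)/∂x - ∂(coeff of dx∧dz)/∂y + ∂(coeff of dx∧dy)/∂z
  = ∂/∂x (-2*x) - ∂/∂y (-3*x - 2*y - z - 2) + ∂/∂z (-6*x + 2*y).
Each of these terms simplifies to sums of mixed partials that cancel in pairs. The result is 0 (by equality of mixed partials for smooth functions — Schwarz / Clairaut).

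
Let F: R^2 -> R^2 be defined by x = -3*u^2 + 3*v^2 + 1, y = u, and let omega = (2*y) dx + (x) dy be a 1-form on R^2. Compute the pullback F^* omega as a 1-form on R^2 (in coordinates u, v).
F^* omega = (-15*u^2 + 3*v^2 + 1) du + (12*u*v) dv

Using F^*(f dg) = (f ∘ F) d(g ∘ F), substitute each coordinate x_i by F_i(u, v) in f_i, and replace dx_i by d F_i = (∂F_i/∂u) du + (∂F_i/∂v) dv.
  For the x component: f_1(F) = 2*u; d F_1 = (-6*u) du + (6*v) dv
  For the y component: f_2(F) = -3*u^2 + 3*v^2 + 1; d F_2 = (1) du + (0) dv
Combining and collecting du, dv coefficients:
  coeff of du: -15*u^2 + 3*v^2 + 1
  coeff of dv: 12*u*v
F^* omega = (-15*u^2 + 3*v^2 + 1) du + (12*u*v) dv.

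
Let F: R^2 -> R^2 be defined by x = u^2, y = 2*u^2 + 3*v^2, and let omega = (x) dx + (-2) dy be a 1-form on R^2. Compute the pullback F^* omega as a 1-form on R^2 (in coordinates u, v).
F^* omega = (2*u*(u^2 - 4)) du + (-12*v) dv

Using F^*(f dg) = (f ∘ F) d(g ∘ F), substitute each coordinate x_i by F_i(u, v) in f_i, and replace dx_i by d F_i = (∂F_i/∂u) du + (∂F_i/∂v) dv.
  For the x component: f_1(F) = u^2; d F_1 = (2*u) du + (0) dv
  For the y component: f_2(F) = -2; d F_2 = (4*u) du + (6*v) dv
Combining and collecting du, dv coefficients:
  coeff of du: 2*u*(u^2 - 4)
  coeff of dv: -12*v
F^* omega = (2*u*(u^2 - 4)) du + (-12*v) dv.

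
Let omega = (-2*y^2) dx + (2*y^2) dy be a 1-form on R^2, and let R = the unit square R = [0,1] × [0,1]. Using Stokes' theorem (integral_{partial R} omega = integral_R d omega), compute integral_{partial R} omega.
integral_(partial R) omega = 2

Stokes: integral_partial_R omega = integral_R d omega with d omega = (∂Q/∂x - ∂P/∂y) dx ∧ dy.
  ∂Q/∂x = 0
  ∂P/∂y = -4*y
  integrand = ∂Q/∂x - ∂P/∂y = 4*y.
Integrating over R: integral_0^1 integral_0^1 (4*y) dx dy = 2.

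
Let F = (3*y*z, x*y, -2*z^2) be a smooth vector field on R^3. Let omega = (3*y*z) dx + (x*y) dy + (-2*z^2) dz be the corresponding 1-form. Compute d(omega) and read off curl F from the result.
d(omega) = (0) dy ∧ dz + (3*y) dz ∧ dx + (y - 3*z) dx ∧ dy; curl F = (0, 3*y, y - 3*z)

d omega = sum_{i<j} (∂f_j/∂x_i - ∂f_i/∂x_j) dx_i ∧ dx_j. Under the identification (dy ∧ dz, dz ∧ dx, dx ∧ dy) ↔ (e_x, e_y, e_z), the coefficients are exactly the components of curl F. Compute:
  ∂R/∂y - ∂Q/∂z = (0) - (0) = 0
  ∂P/∂z - ∂R/∂x = (3*y) - (0) = 3*y
  ∂Q/∂x - ∂P/∂y = (y) - (3*z) = y - 3*z.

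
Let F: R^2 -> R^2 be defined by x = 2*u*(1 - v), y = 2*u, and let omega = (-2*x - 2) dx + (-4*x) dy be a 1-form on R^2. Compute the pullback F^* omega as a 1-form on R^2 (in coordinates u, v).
F^* omega = (-8*u*v^2 + 32*u*v - 24*u + 4*v - 4) du + (4*u*(-2*u*v + 2*u + 1)) dv

Using F^*(f dg) = (f ∘ F) d(g ∘ F), substitute each coordinate x_i by F_i(u, v) in f_i, and replace dx_i by d F_i = (∂F_i/∂u) du + (∂F_i/∂v) dv.
  For the x component: f_1(F) = 4*u*v - 4*u - 2; d F_1 = (2 - 2*v) du + (-2*u) dv
  For the y component: f_2(F) = 8*u*(v - 1); d F_2 = (2) du + (0) dv
Combining and collecting du, dv coefficients:
  coeff of du: -8*u*v^2 + 32*u*v - 24*u + 4*v - 4
  coeff of dv: 4*u*(-2*u*v + 2*u + 1)
F^* omega = (-8*u*v^2 + 32*u*v - 24*u + 4*v - 4) du + (4*u*(-2*u*v + 2*u + 1)) dv.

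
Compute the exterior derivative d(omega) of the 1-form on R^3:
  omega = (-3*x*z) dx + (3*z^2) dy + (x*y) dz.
d(omega) = (3*x + y) dx ∧ dz + (x - 6*z) dy ∧ dz

For a 1-form omega = sum_i f_i dx_i, the exterior derivative is
  d(omega) = sum_{i < j} (∂f_j/∂x_i - ∂f_i/∂x_j) dx_i ∧ dx_j.
  coefficient of dx ∧ dz: ∂f_3/∂x - ∂f_1/∂z = ∂(x*y)/∂x - ∂(-3*x*z)/∂z = 3*x + y
  coefficient of dy ∧ dz: ∂f_3/∂y - ∂f_2/∂z = ∂(x*y)/∂y - ∂(3*z^2)/∂z = x - 6*z
Assembling: d(omega) = (3*x + y) dx ∧ dz + (x - 6*z) dy ∧ dz.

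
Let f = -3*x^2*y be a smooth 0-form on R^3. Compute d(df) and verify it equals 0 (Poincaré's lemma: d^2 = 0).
d(df) = 0

Step 1: df = sum_i (∂f/∂x_i) dx_i = (-6*x*y) dx + (-3*x^2) dy + (0) dz.
Step 2: Apply d again. Using the 1-form formula, the coefficient of dx ∧ dy in d(df) is ∂^2 f/∂x ∂y - ∂^2 f/∂y ∂x = (-6*x) - (-6*x) = 0 (equality of mixed partials for smooth f).
Similarly for dx ∧ dz and dy ∧ dz — all coefficients vanish. So d(df) = 0.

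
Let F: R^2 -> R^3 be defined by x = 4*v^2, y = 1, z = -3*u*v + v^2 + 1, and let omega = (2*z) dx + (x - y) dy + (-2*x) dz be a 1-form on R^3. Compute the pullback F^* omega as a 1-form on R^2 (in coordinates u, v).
F^* omega = (24*v^3) du + (8*v*(-3*u*v + 2)) dv

Using F^*(f dg) = (f ∘ F) d(g ∘ F), substitute each coordinate x_i by F_i(u, v) in f_i, and replace dx_i by d F_i = (∂F_i/∂u) du + (∂F_i/∂v) dv.
  For the x component: f_1(F) = -6*u*v + 2*v^2 + 2; d F_1 = (0) du + (8*v) dv
  For the y component: f_2(F) = 4*v^2 - 1; d F_2 = (0) du + (0) dv
  For the z component: f_3(F) = -8*v^2; d F_3 = (-3*v) du + (-3*u + 2*v) dv
Combining and collecting du, dv coefficients:
  coeff of du: 24*v^3
  coeff of dv: 8*v*(-3*u*v + 2)
F^* omega = (24*v^3) du + (8*v*(-3*u*v + 2)) dv.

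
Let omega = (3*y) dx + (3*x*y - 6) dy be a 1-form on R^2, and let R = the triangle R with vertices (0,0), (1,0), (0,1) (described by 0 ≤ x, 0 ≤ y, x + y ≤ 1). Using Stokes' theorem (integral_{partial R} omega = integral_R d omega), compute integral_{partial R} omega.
integral_(partial R) omega = -1

Stokes: integral_partial_R omega = integral_R d omega with d omega = (∂Q/∂x - ∂P/∂y) dx ∧ dy.
  ∂Q/∂x = 3*y
  ∂P/∂y = 3
  integrand = ∂Q/∂x - ∂P/∂y = 3*y - 3.
Integrating over R: integral_0^1 integral_0^{1-x} (3*y - 3) dy dx = -1.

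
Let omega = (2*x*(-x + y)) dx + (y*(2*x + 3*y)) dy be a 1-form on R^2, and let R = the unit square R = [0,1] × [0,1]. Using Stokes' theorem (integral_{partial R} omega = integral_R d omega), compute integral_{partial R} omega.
integral_(partial R) omega = 0

Stokes: integral_partial_R omega = integral_R d omega with d omega = (∂Q/∂x - ∂P/∂y) dx ∧ dy.
  ∂Q/∂x = 2*y
  ∂P/∂y = 2*x
  integrand = ∂Q/∂x - ∂P/∂y = -2*x + 2*y.
Integrating over R: integral_0^1 integral_0^1 (-2*x + 2*y) dx dy = 0.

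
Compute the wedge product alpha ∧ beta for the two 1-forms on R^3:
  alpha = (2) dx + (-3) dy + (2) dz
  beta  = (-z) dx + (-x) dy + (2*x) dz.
alpha ∧ beta = (-2*x - 3*z) dx ∧ dy + (4*x + 2*z) dx ∧ dz + (-4*x) dy ∧ dz

Distribute the wedge, using dx_i ∧ dx_j = -dx_j ∧ dx_i and dx_i ∧ dx_i = 0. For each pair (i, j) with i < j, the coefficient of dx_i ∧ dx_j in alpha ∧ beta is (alpha_i * beta_j - alpha_j * beta_i). Collecting: alpha ∧ beta = (-2*x - 3*z) dx ∧ dy + (4*x + 2*z) dx ∧ dz + (-4*x) dy ∧ dz.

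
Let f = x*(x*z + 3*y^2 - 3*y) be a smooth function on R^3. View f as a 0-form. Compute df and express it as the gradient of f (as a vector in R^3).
df = (2*x*z + 3*y^2 - 3*y) dx + (3*x*(2*y - 1)) dy + (x^2) dz; grad f = (2*x*z + 3*y^2 - 3*y, 3*x*(2*y - 1), x^2)

For a 0-form f, d f = (∂f/∂x) dx + (∂f/∂y) dy + (∂f/∂z) dz. The components of the vector representation are exactly the entries of grad f in Cartesian coordinates:
  ∂f/∂x = 2*x*z + 3*y^2 - 3*y
  ∂f/∂y = 3*x*(2*y - 1)
  ∂f/∂z = x^2.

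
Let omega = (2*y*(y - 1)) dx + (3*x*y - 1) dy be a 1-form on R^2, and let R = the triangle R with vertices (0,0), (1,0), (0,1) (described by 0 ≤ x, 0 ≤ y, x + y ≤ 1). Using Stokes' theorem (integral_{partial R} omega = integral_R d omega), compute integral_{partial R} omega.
integral_(partial R) omega = 5/6

Stokes: integral_partial_R omega = integral_R d omega with d omega = (∂Q/∂x - ∂P/∂y) dx ∧ dy.
  ∂Q/∂x = 3*y
  ∂P/∂y = 4*y - 2
  integrand = ∂Q/∂x - ∂P/∂y = 2 - y.
Integrating over R: integral_0^1 integral_0^{1-x} (2 - y) dy dx = 5/6.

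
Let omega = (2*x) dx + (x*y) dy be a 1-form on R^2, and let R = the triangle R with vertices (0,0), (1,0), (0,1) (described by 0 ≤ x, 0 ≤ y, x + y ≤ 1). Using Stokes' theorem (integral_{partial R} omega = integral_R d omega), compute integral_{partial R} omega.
integral_(partial R) omega = 1/6

Stokes: integral_partial_R omega = integral_R d omega with d omega = (∂Q/∂x - ∂P/∂y) dx ∧ dy.
  ∂Q/∂x = y
  ∂P/∂y = 0
  integrand = ∂Q/∂x - ∂P/∂y = y.
Integrating over R: integral_0^1 integral_0^{1-x} (y) dy dx = 1/6.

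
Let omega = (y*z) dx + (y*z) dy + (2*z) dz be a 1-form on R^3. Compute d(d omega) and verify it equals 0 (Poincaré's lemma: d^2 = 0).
d(d omega) = 0

Step 1: d omega = sum_{i<j} (∂f_j/∂x_i - ∂f_i/∂x_j) dx_i ∧ dx_j:
  coeff of dx ∧ dy: -z
  coeff of dx ∧ dz: -y
  coeff of dy ∧ dz: -y
Step 2: Apply d again to each 2-form coefficient. The only possible 3-form in R^3 is dx ∧ dy ∧ dz, with coefficient
  ∂(coeff of dy∧dz)/∂x - ∂(coeff of dx∧dz)/∂y + ∂(coeff of dx∧dy)/∂z
  = ∂/∂x (-y) - ∂/∂y (-y) + ∂/∂z (-z).
Each of these terms simplifies to sums of mixed partials that cancel in pairs. The result is 0 (by equality of mixed partials for smooth functions — Schwarz / Clairaut).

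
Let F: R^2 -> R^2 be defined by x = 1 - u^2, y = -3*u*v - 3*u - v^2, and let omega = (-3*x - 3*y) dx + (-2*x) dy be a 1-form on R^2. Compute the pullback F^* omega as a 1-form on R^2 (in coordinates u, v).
F^* omega = (-6*u^3 - 24*u^2*v - 24*u^2 - 6*u*v^2 + 6*u + 6*v + 6) du + (-6*u^3 - 4*u^2*v + 6*u + 4*v) dv

Using F^*(f dg) = (f ∘ F) d(g ∘ F), substitute each coordinate x_i by F_i(u, v) in f_i, and replace dx_i by d F_i = (∂F_i/∂u) du + (∂F_i/∂v) dv.
  For the x component: f_1(F) = 3*u^2 + 9*u*v + 9*u + 3*v^2 - 3; d F_1 = (-2*u) du + (0) dv
  For the y component: f_2(F) = 2*u^2 - 2; d F_2 = (-3*v - 3) du + (-3*u - 2*v) dv
Combining and collecting du, dv coefficients:
  coeff of du: -6*u^3 - 24*u^2*v - 24*u^2 - 6*u*v^2 + 6*u + 6*v + 6
  coeff of dv: -6*u^3 - 4*u^2*v + 6*u + 4*v
F^* omega = (-6*u^3 - 24*u^2*v - 24*u^2 - 6*u*v^2 + 6*u + 6*v + 6) du + (-6*u^3 - 4*u^2*v + 6*u + 4*v) dv.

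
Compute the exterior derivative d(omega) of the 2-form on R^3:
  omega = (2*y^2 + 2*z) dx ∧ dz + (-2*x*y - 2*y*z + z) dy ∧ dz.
d(omega) = (-6*y) dx ∧ dy ∧ dz

For a 2-form omega = sum_{i<j} g_{ij} dx_i ∧ dx_j, the exterior derivative is
  d(omega) = sum_{i<j} d(g_{ij}) ∧ dx_i ∧ dx_j = sum_{i<j, k} (∂g_{ij}/∂x_k) dx_k ∧ dx_i ∧ dx_j.
Expand each term, using dx_k ∧ dx_i ∧ dx_j = sgn(permutation) dx_{(a)} ∧ dx_{(b)} ∧ dx_{(c)} with (a < b < c) sorted:
  d(2*y^2 + 2*z) includes (∂/∂y)(2*y^2 + 2*z) dy = (4*y) dy, which multiplied by dx ∧ dz gives (-4*y) dx ∧ dy ∧ dz
  d(-2*x*y - 2*y*z + z) includes (∂/∂x)(-2*x*y - 2*y*z + z) dx = (-2*y) dx, which multiplied by dy ∧ dz gives (-2*y) dx ∧ dy ∧ dz
Collecting like 3-forms: d(omega) = (-6*y) dx ∧ dy ∧ dz.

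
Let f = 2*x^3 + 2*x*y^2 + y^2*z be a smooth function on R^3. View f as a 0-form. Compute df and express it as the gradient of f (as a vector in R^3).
df = (6*x^2 + 2*y^2) dx + (2*y*(2*x + z)) dy + (y^2) dz; grad f = (6*x^2 + 2*y^2, 2*y*(2*x + z), y^2)

For a 0-form f, d f = (∂f/∂x) dx + (∂f/∂y) dy + (∂f/∂z) dz. The components of the vector representation are exactly the entries of grad f in Cartesian coordinates:
  ∂f/∂x = 6*x^2 + 2*y^2
  ∂f/∂y = 2*y*(2*x + z)
  ∂f/∂z = y^2.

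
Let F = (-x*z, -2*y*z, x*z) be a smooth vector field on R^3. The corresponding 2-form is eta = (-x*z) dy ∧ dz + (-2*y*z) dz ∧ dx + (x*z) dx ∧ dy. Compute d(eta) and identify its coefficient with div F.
d(eta) = (x - 3*z) dx ∧ dy ∧ dz; div F = x - 3*z

For a 2-form in R^3 of the form above, applying d gives a 3-form with coefficient ∂P/∂x + ∂Q/∂y + ∂R/∂z:
  ∂P/∂x = -z
  ∂Q/∂y = -2*z
  ∂R/∂z = x
Sum = x - 3*z, which is exactly div F.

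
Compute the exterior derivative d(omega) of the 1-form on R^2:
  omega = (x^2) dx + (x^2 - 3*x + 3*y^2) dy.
d(omega) = (2*x - 3) dx ∧ dy

For a 1-form omega = sum_i f_i dx_i, the exterior derivative is
  d(omega) = sum_{i < j} (∂f_j/∂x_i - ∂f_i/∂x_j) dx_i ∧ dx_j.
  coefficient of dx ∧ dy: ∂f_2/∂x - ∂f_1/∂y = ∂(x^2 - 3*x + 3*y^2)/∂x - ∂(x^2)/∂y = 2*x - 3
Assembling: d(omega) = (2*x - 3) dx ∧ dy.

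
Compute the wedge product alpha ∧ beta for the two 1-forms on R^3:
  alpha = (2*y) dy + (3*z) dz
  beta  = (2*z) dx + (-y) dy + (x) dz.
alpha ∧ beta = (-4*y*z) dx ∧ dy + (y*(2*x + 3*z)) dy ∧ dz + (-6*z^2) dx ∧ dz

Distribute the wedge, using dx_i ∧ dx_j = -dx_j ∧ dx_i and dx_i ∧ dx_i = 0. For each pair (i, j) with i < j, the coefficient of dx_i ∧ dx_j in alpha ∧ beta is (alpha_i * beta_j - alpha_j * beta_i). Collecting: alpha ∧ beta = (-4*y*z) dx ∧ dy + (y*(2*x + 3*z)) dy ∧ dz + (-6*z^2) dx ∧ dz.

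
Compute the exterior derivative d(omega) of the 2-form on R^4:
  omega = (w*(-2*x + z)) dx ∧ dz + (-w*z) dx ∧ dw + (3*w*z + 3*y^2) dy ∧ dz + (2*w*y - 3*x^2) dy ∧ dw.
d(omega) = (w - 2*x + z) dx ∧ dz ∧ dw + (3*z) dy ∧ dz ∧ dw + (-6*x) dx ∧ dy ∧ dw

For a 2-form omega = sum_{i<j} g_{ij} dx_i ∧ dx_j, the exterior derivative is
  d(omega) = sum_{i<j} d(g_{ij}) ∧ dx_i ∧ dx_j = sum_{i<j, k} (∂g_{ij}/∂x_k) dx_k ∧ dx_i ∧ dx_j.
Expand each term, using dx_k ∧ dx_i ∧ dx_j = sgn(permutation) dx_{(a)} ∧ dx_{(b)} ∧ dx_{(c)} with (a < b < c) sorted:
  d(w*(-2*x + z)) includes (∂/∂w)(w*(-2*x + z)) dw = (-2*x + z) dw, which multiplied by dx ∧ dz gives (-2*x + z) dx ∧ dz ∧ dw
  d(-w*z) includes (∂/∂z)(-w*z) dz = (-w) dz, which multiplied by dx ∧ dw gives (w) dx ∧ dz ∧ dw
  d(3*w*z + 3*y^2) includes (∂/∂w)(3*w*z + 3*y^2) dw = (3*z) dw, which multiplied by dy ∧ dz gives (3*z) dy ∧ dz ∧ dw
  d(2*w*y - 3*x^2) includes (∂/∂x)(2*w*y - 3*x^2) dx = (-6*x) dx, which multiplied by dy ∧ dw gives (-6*x) dx ∧ dy ∧ dw
Collecting like 3-forms: d(omega) = (w - 2*x + z) dx ∧ dz ∧ dw + (3*z) dy ∧ dz ∧ dw + (-6*x) dx ∧ dy ∧ dw.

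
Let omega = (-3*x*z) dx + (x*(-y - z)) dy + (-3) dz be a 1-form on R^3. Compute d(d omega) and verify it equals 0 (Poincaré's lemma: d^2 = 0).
d(d omega) = 0

Step 1: d omega = sum_{i<j} (∂f_j/∂x_i - ∂f_i/∂x_j) dx_i ∧ dx_j:
  coeff of dx ∧ dy: -y - z
  coeff of dx ∧ dz: 3*x
  coeff of dy ∧ dz: x
Step 2: Apply d again to each 2-form coefficient. The only possible 3-form in R^3 is dx ∧ dy ∧ dz, with coefficient
  ∂(coeff of dy∧dz)/∂x - ∂(coeff of dx∧dz)/∂y + ∂(coeff of dx∧dy)/∂z
  = ∂/∂x (x) - ∂/∂y (3*x) + ∂/∂z (-y - z).
Each of these terms simplifies to sums of mixed partials that cancel in pairs. The result is 0 (by equality of mixed partials for smooth functions — Schwarz / Clairaut).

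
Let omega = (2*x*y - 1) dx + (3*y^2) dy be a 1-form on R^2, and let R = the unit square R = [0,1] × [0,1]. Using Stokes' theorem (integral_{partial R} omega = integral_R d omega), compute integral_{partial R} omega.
integral_(partial R) omega = -1

Stokes: integral_partial_R omega = integral_R d omega with d omega = (∂Q/∂x - ∂P/∂y) dx ∧ dy.
  ∂Q/∂x = 0
  ∂P/∂y = 2*x
  integrand = ∂Q/∂x - ∂P/∂y = -2*x.
Integrating over R: integral_0^1 integral_0^1 (-2*x) dx dy = -1.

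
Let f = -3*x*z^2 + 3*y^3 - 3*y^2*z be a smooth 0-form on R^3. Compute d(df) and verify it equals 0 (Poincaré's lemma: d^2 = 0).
d(df) = 0

Step 1: df = sum_i (∂f/∂x_i) dx_i = (-3*z^2) dx + (3*y*(3*y - 2*z)) dy + (-6*x*z - 3*y^2) dz.
Step 2: Apply d again. Using the 1-form formula, the coefficient of dx ∧ dy in d(df) is ∂^2 f/∂x ∂y - ∂^2 f/∂y ∂x = (0) - (0) = 0 (equality of mixed partials for smooth f).
Similarly for dx ∧ dz and dy ∧ dz — all coefficients vanish. So d(df) = 0.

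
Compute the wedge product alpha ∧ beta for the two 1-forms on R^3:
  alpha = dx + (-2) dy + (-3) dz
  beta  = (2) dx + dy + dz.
alpha ∧ beta = (5) dx ∧ dy + (7) dx ∧ dz + (1) dy ∧ dz

Distribute the wedge, using dx_i ∧ dx_j = -dx_j ∧ dx_i and dx_i ∧ dx_i = 0. For each pair (i, j) with i < j, the coefficient of dx_i ∧ dx_j in alpha ∧ beta is (alpha_i * beta_j - alpha_j * beta_i). Collecting: alpha ∧ beta = (5) dx ∧ dy + (7) dx ∧ dz + (1) dy ∧ dz.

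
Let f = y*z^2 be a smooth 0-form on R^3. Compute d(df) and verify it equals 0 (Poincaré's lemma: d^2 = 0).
d(df) = 0

Step 1: df = sum_i (∂f/∂x_i) dx_i = (0) dx + (z^2) dy + (2*y*z) dz.
Step 2: Apply d again. Using the 1-form formula, the coefficient of dx ∧ dy in d(df) is ∂^2 f/∂x ∂y - ∂^2 f/∂y ∂x = (0) - (0) = 0 (equality of mixed partials for smooth f).
Similarly for dx ∧ dz and dy ∧ dz — all coefficients vanish. So d(df) = 0.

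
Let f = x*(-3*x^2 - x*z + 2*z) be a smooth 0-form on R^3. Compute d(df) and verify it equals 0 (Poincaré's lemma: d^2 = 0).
d(df) = 0

Step 1: df = sum_i (∂f/∂x_i) dx_i = (-9*x^2 - 2*x*z + 2*z) dx + (0) dy + (x*(2 - x)) dz.
Step 2: Apply d again. Using the 1-form formula, the coefficient of dx ∧ dy in d(df) is ∂^2 f/∂x ∂y - ∂^2 f/∂y ∂x = (0) - (0) = 0 (equality of mixed partials for smooth f).
Similarly for dx ∧ dz and dy ∧ dz — all coefficients vanish. So d(df) = 0.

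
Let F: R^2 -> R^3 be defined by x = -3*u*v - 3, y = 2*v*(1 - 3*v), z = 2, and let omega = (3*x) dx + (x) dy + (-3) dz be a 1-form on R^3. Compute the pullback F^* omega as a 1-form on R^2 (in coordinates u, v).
F^* omega = (27*v*(u*v + 1)) du + (27*u^2*v + 36*u*v^2 - 6*u*v + 27*u + 36*v - 6) dv

Using F^*(f dg) = (f ∘ F) d(g ∘ F), substitute each coordinate x_i by F_i(u, v) in f_i, and replace dx_i by d F_i = (∂F_i/∂u) du + (∂F_i/∂v) dv.
  For the x component: f_1(F) = -9*u*v - 9; d F_1 = (-3*v) du + (-3*u) dv
  For the y component: f_2(F) = -3*u*v - 3; d F_2 = (0) du + (2 - 12*v) dv
  For the z component: f_3(F) = -3; d F_3 = (0) du + (0) dv
Combining and collecting du, dv coefficients:
  coeff of du: 27*v*(u*v + 1)
  coeff of dv: 27*u^2*v + 36*u*v^2 - 6*u*v + 27*u + 36*v - 6
F^* omega = (27*v*(u*v + 1)) du + (27*u^2*v + 36*u*v^2 - 6*u*v + 27*u + 36*v - 6) dv.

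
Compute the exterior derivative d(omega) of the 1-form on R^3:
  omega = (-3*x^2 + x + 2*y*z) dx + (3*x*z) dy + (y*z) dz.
d(omega) = (z) dx ∧ dy + (-2*y) dx ∧ dz + (-3*x + z) dy ∧ dz

For a 1-form omega = sum_i f_i dx_i, the exterior derivative is
  d(omega) = sum_{i < j} (∂f_j/∂x_i - ∂f_i/∂x_j) dx_i ∧ dx_j.
  coefficient of dx ∧ dy: ∂f_2/∂x - ∂f_1/∂y = ∂(3*x*z)/∂x - ∂(-3*x^2 + x + 2*y*z)/∂y = z
  coefficient of dx ∧ dz: ∂f_3/∂x - ∂f_1/∂z = ∂(y*z)/∂x - ∂(-3*x^2 + x + 2*y*z)/∂z = -2*y
  coefficient of dy ∧ dz: ∂f_3/∂y - ∂f_2/∂z = ∂(y*z)/∂y - ∂(3*x*z)/∂z = -3*x + z
Assembling: d(omega) = (z) dx ∧ dy + (-2*y) dx ∧ dz + (-3*x + z) dy ∧ dz.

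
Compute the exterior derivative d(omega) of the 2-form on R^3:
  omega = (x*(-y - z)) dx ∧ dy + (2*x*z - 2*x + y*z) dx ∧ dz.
d(omega) = (-x - z) dx ∧ dy ∧ dz

For a 2-form omega = sum_{i<j} g_{ij} dx_i ∧ dx_j, the exterior derivative is
  d(omega) = sum_{i<j} d(g_{ij}) ∧ dx_i ∧ dx_j = sum_{i<j, k} (∂g_{ij}/∂x_k) dx_k ∧ dx_i ∧ dx_j.
Expand each term, using dx_k ∧ dx_i ∧ dx_j = sgn(permutation) dx_{(a)} ∧ dx_{(b)} ∧ dx_{(c)} with (a < b < c) sorted:
  d(x*(-y - z)) includes (∂/∂z)(x*(-y - z)) dz = (-x) dz, which multiplied by dx ∧ dy gives (-x) dx ∧ dy ∧ dz
  d(2*x*z - 2*x + y*z) includes (∂/∂y)(2*x*z - 2*x + y*z) dy = (z) dy, which multiplied by dx ∧ dz gives (-z) dx ∧ dy ∧ dz
Collecting like 3-forms: d(omega) = (-x - z) dx ∧ dy ∧ dz.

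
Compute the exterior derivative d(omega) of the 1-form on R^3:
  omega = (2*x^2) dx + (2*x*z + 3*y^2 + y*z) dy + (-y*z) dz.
d(omega) = (2*z) dx ∧ dy + (-2*x - y - z) dy ∧ dz

For a 1-form omega = sum_i f_i dx_i, the exterior derivative is
  d(omega) = sum_{i < j} (∂f_j/∂x_i - ∂f_i/∂x_j) dx_i ∧ dx_j.
  coefficient of dx ∧ dy: ∂f_2/∂x - ∂f_1/∂y = ∂(2*x*z + 3*y^2 + y*z)/∂x - ∂(2*x^2)/∂y = 2*z
  coefficient of dy ∧ dz: ∂f_3/∂y - ∂f_2/∂z = ∂(-y*z)/∂y - ∂(2*x*z + 3*y^2 + y*z)/∂z = -2*x - y - z
Assembling: d(omega) = (2*z) dx ∧ dy + (-2*x - y - z) dy ∧ dz.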